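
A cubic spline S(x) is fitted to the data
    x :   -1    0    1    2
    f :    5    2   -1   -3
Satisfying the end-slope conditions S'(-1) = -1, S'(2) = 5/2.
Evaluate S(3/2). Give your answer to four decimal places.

Write M_i for S''(x_i). With h_i = 1, 1, 1 and divided differences Δ_i = -3, -3, -2, the continuity of S' gives the tridiagonal system
  1·M_0 + 4·M_1 + 1·M_2 = 6(Δ_1 - Δ_0) = 0
  1·M_1 + 4·M_2 + 1·M_3 = 6(Δ_2 - Δ_1) = 6
Clamped end conditions give two more equations: 2h_0·M_0 + h_0·M_1 = 6(Δ_0 - S'(-1)) = -12 and h_2·M_2 + 2h_2·M_3 = 6(S'(2) - Δ_2) = 27.
Solving the tridiagonal system: M_0 = -109/15, M_1 = 38/15, M_2 = -43/15, M_3 = 224/15.
On [1, 2], S(x) = -1 - 53/15·(x - 1) - 43/30·(x - 1)² + 89/30·(x - 1)³.
With (x - 1) = 1/2: S(3/2) = -661/240.

-2.7542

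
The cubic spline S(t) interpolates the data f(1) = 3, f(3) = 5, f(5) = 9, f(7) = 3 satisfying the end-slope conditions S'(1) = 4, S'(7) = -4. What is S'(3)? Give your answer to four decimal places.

With M_i denoting the second derivative at x_i, h_i = 2, 2, 2, and Δ_i = (y_(i+1) − y_i)/h_i = 1, 2, -3:
  2·M_0 + 8·M_1 + 2·M_2 = 6(Δ_1 - Δ_0) = 6
  2·M_1 + 8·M_2 + 2·M_3 = 6(Δ_2 - Δ_1) = -30
Clamped end conditions give two more equations: 2h_0·M_0 + h_0·M_1 = 6(Δ_0 - S'(1)) = -18 and h_2·M_2 + 2h_2·M_3 = 6(S'(7) - Δ_2) = -6.
Forward elimination and back-substitution give M_0 = -94/15, M_1 = 53/15, M_2 = -73/15, M_3 = 14/15.
On [3, 5], S'(t) = b_1 + 2c_1·(t - 3) + 3d_1·(t - 3)² with b_1 = Δ_1 - h_1(2M_1 + M_2)/6 = 19/15, c_1 = M_1/2 = 53/30, d_1 = (M_2 - M_1)/(6h_1) = -7/10. So S'(3) = 19/15.

1.2667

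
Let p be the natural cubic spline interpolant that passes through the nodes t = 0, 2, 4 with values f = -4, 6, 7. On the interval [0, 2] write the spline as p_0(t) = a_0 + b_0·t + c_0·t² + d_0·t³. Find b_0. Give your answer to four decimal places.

Let M_i = p''(x_i). Step sizes h_i = 2, 2; slopes of the chords Δ_i = (y_(i+1) - y_i)/h_i = 5, 1/2.
  2·M_0 + 8·M_1 + 2·M_2 = 6(Δ_1 - Δ_0) = -27
Natural end conditions: M_0 = M_2 = 0.
Solving: M_0 = 0, M_1 = -27/8, M_2 = 0.
On [0, 2], with p_0(t) = a_0 + b_0·t + c_0·t² + d_0·t³: c_0 = M_0/2 = 0, d_0 = (M_1 - M_0)/(6h_0) = -9/32, b_0 = Δ_0 - h_0(2M_0 + M_1)/6 = 49/8.

6.1250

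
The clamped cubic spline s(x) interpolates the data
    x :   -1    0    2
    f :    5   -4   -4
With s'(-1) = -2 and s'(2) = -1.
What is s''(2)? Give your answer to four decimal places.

Write σ_i for s''(x_i). With h_i = 1, 2 and divided differences Δ_i = -9, 0, the continuity of s' gives the tridiagonal system
  1·σ_0 + 6·σ_1 + 2·σ_2 = 6(Δ_1 - Δ_0) = 54
Clamped end conditions give two more equations: 2h_0·σ_0 + h_0·σ_1 = 6(Δ_0 - s'(-1)) = -42 and h_1·σ_1 + 2h_1·σ_2 = 6(s'(2) - Δ_1) = -6.
Hence σ_0 = -89/3, σ_1 = 52/3, σ_2 = -61/6.

-10.1667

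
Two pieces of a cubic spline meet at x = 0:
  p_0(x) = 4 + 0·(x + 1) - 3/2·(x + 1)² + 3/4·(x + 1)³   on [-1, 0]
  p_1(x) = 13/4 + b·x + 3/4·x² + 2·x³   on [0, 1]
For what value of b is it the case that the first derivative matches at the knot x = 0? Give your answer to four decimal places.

-0.7500

p_0'(x) = 0 - 3·(x + 1) + 9/4·(x + 1)², so p_0'(0) = -3/4. On the right, p_1'(0) = b, so b = -3/4.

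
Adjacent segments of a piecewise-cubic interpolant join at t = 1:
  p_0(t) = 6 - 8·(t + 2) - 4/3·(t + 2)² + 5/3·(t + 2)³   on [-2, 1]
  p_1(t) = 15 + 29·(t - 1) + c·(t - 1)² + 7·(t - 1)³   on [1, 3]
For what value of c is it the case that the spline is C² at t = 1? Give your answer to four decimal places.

p_0''(t) = -8/3 + 10·(t + 2), so p_0''(1) = 82/3. On the right, p_1''(1) = 2c, so c = 41/3.

13.6667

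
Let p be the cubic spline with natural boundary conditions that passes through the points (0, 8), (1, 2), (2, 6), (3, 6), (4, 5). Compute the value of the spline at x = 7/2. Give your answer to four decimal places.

Let M_i = p''(x_i). Step sizes h_i = 1, 1, 1, 1; slopes of the chords Δ_i = (y_(i+1) - y_i)/h_i = -6, 4, 0, -1.
  1·M_0 + 4·M_1 + 1·M_2 = 6(Δ_1 - Δ_0) = 60
  1·M_1 + 4·M_2 + 1·M_3 = 6(Δ_2 - Δ_1) = -24
  1·M_2 + 4·M_3 + 1·M_4 = 6(Δ_3 - Δ_2) = -6
Natural end conditions: M_0 = M_4 = 0.
Forward elimination and back-substitution give M_0 = 0, M_1 = 495/28, M_2 = -75/7, M_3 = 33/28, M_4 = 0.
On [3, 4], p(x) = 6 - 39/28·(x - 3) + 33/56·(x - 3)² - 11/56·(x - 3)³.
With (x - 3) = 1/2: p(7/2) = 2431/448.

5.4263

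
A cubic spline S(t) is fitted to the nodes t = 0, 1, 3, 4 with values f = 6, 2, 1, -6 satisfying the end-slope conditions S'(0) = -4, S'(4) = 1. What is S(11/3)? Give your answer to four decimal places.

Write M_i for S''(x_i). With h_i = 1, 2, 1 and divided differences Δ_i = -4, -1/2, -7, the continuity of S' gives the tridiagonal system
  1·M_0 + 6·M_1 + 2·M_2 = 6(Δ_1 - Δ_0) = 21
  2·M_1 + 6·M_2 + 1·M_3 = 6(Δ_2 - Δ_1) = -39
Clamped end conditions give two more equations: 2h_0·M_0 + h_0·M_1 = 6(Δ_0 - S'(0)) = 0 and h_2·M_2 + 2h_2·M_3 = 6(S'(4) - Δ_2) = 48.
Solving: M_0 = -23/5, M_1 = 46/5, M_2 = -74/5, M_3 = 157/5.
On [3, 4], S(t) = 1 - 73/10·(t - 3) - 37/5·(t - 3)² + 77/10·(t - 3)³.
With (t - 3) = 2/3: S(11/3) = -658/135.

-4.8741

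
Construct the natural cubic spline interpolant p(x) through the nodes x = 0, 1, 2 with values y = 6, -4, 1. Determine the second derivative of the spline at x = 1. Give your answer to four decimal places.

With M_i denoting the second derivative at x_i, h_i = 1, 1, and Δ_i = (y_(i+1) − y_i)/h_i = -10, 5:
  1·M_0 + 4·M_1 + 1·M_2 = 6(Δ_1 - Δ_0) = 90
Natural end conditions: M_0 = M_2 = 0.
Hence M_0 = 0, M_1 = 45/2, M_2 = 0.

22.5000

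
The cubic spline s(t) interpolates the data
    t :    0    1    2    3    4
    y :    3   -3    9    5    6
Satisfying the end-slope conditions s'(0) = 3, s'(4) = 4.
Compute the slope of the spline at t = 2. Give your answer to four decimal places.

Let M_i = s''(x_i). Step sizes h_i = 1, 1, 1, 1; slopes of the chords Δ_i = (y_(i+1) - y_i)/h_i = -6, 12, -4, 1.
  1·M_0 + 4·M_1 + 1·M_2 = 6(Δ_1 - Δ_0) = 108
  1·M_1 + 4·M_2 + 1·M_3 = 6(Δ_2 - Δ_1) = -96
  1·M_2 + 4·M_3 + 1·M_4 = 6(Δ_3 - Δ_2) = 30
Clamped end conditions give two more equations: 2h_0·M_0 + h_0·M_1 = 6(Δ_0 - s'(0)) = -54 and h_3·M_3 + 2h_3·M_4 = 6(s'(4) - Δ_3) = 18.
Solving: M_0 = -365/7, M_1 = 352/7, M_2 = -41, M_3 = 124/7, M_4 = 1/7.
On [2, 3], s'(t) = b_2 + 2c_2·(t - 2) + 3d_2·(t - 2)² with b_2 = Δ_2 - h_2(2M_2 + M_3)/6 = 47/7, c_2 = M_2/2 = -41/2, d_2 = (M_3 - M_2)/(6h_2) = 137/14. So s'(2) = 47/7.

6.7143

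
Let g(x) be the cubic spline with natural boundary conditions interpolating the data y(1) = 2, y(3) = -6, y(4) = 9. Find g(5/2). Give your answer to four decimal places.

Write σ_i for g''(x_i). With h_i = 2, 1 and divided differences Δ_i = -4, 15, the continuity of g' gives the tridiagonal system
  2·σ_0 + 6·σ_1 + 1·σ_2 = 6(Δ_1 - Δ_0) = 114
Natural end conditions: σ_0 = σ_2 = 0.
Forward elimination and back-substitution give σ_0 = 0, σ_1 = 19, σ_2 = 0.
On [1, 3], g(x) = 2 - 31/3·(x - 1) + 0·(x - 1)² + 19/12·(x - 1)³.
With (x - 1) = 3/2: g(5/2) = -261/32.

-8.1563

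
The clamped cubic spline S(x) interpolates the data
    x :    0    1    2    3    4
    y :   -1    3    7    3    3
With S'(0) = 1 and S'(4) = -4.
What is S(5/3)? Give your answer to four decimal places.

6.5675

With σ_i denoting the second derivative at x_i, h_i = 1, 1, 1, 1, and Δ_i = (y_(i+1) − y_i)/h_i = 4, 4, -4, 0:
  1·σ_0 + 4·σ_1 + 1·σ_2 = 6(Δ_1 - Δ_0) = 0
  1·σ_1 + 4·σ_2 + 1·σ_3 = 6(Δ_2 - Δ_1) = -48
  1·σ_2 + 4·σ_3 + 1·σ_4 = 6(Δ_3 - Δ_2) = 24
Clamped end conditions give two more equations: 2h_0·σ_0 + h_0·σ_1 = 6(Δ_0 - S'(0)) = 18 and h_3·σ_3 + 2h_3·σ_4 = 6(S'(4) - Δ_3) = -24.
Solving: σ_0 = 223/28, σ_1 = 29/14, σ_2 = -65/4, σ_3 = 209/14, σ_4 = -545/28.
On [1, 2], S(x) = 3 + 337/56·(x - 1) + 29/28·(x - 1)² - 171/56·(x - 1)³.
With (x - 1) = 2/3: S(5/3) = 1655/252.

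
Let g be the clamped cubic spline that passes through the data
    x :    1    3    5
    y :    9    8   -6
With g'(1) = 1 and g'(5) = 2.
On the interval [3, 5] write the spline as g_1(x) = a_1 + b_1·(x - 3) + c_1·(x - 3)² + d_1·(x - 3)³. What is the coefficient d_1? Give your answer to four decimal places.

2.4063

Let M_i = g''(x_i). Step sizes h_i = 2, 2; slopes of the chords Δ_i = (y_(i+1) - y_i)/h_i = -1/2, -7.
  2·M_0 + 8·M_1 + 2·M_2 = 6(Δ_1 - Δ_0) = -39
Clamped end conditions give two more equations: 2h_0·M_0 + h_0·M_1 = 6(Δ_0 - g'(1)) = -9 and h_1·M_1 + 2h_1·M_2 = 6(g'(5) - Δ_1) = 54.
Solving the tridiagonal system: M_0 = 23/8, M_1 = -41/4, M_2 = 149/8.
On [3, 5], with g_1(x) = a_1 + b_1·(x - 3) + c_1·(x - 3)² + d_1·(x - 3)³: c_1 = M_1/2 = -41/8, d_1 = (M_2 - M_1)/(6h_1) = 77/32, b_1 = Δ_1 - h_1(2M_1 + M_2)/6 = -51/8.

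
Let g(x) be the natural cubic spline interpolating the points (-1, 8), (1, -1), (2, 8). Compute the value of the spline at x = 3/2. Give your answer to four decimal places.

Write M_i for g''(x_i). With h_i = 2, 1 and divided differences Δ_i = -9/2, 9, the continuity of g' gives the tridiagonal system
  2·M_0 + 6·M_1 + 1·M_2 = 6(Δ_1 - Δ_0) = 81
Natural end conditions: M_0 = M_2 = 0.
Hence M_0 = 0, M_1 = 27/2, M_2 = 0.
On [1, 2], g(x) = -1 + 9/2·(x - 1) + 27/4·(x - 1)² - 9/4·(x - 1)³.
With (x - 1) = 1/2: g(3/2) = 85/32.

2.6563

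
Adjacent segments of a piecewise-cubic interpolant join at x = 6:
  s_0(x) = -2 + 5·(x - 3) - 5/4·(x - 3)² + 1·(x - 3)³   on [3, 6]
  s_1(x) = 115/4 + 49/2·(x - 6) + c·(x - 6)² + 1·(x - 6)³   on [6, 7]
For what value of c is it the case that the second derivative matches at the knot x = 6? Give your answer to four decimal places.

7.7500

s_0''(x) = -5/2 + 6·(x - 3), so s_0''(6) = 31/2. On the right, s_1''(6) = 2c, so c = 31/4.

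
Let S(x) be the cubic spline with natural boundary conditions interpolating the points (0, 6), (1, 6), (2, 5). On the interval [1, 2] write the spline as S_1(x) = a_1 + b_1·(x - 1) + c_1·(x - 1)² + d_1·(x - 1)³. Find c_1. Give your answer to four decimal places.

Put M_i = S'' at the i-th knot. Here h = (1, 1) and Δ = (0, -1), so the interior equations h_(i-1)·M_(i-1) + 2(h_(i-1)+h_i)·M_i + h_i·M_(i+1) = 6(Δ_i − Δ_(i-1)) read
  1·M_0 + 4·M_1 + 1·M_2 = 6(Δ_1 - Δ_0) = -6
Natural end conditions: M_0 = M_2 = 0.
Hence M_0 = 0, M_1 = -3/2, M_2 = 0.
On [1, 2], with S_1(x) = a_1 + b_1·(x - 1) + c_1·(x - 1)² + d_1·(x - 1)³: c_1 = M_1/2 = -3/4, d_1 = (M_2 - M_1)/(6h_1) = 1/4, b_1 = Δ_1 - h_1(2M_1 + M_2)/6 = -1/2.

-0.7500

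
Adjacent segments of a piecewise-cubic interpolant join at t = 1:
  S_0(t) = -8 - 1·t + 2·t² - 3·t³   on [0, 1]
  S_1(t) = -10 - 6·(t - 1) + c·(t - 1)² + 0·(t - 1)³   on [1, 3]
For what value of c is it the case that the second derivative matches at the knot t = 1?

-7

S_0''(t) = 4 - 18·t, so S_0''(1) = -14. On the right, S_1''(1) = 2c, so c = -7.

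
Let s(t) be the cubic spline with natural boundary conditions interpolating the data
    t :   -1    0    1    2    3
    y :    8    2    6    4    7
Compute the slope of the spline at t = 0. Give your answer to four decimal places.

Let M_i = s''(x_i). Step sizes h_i = 1, 1, 1, 1; slopes of the chords Δ_i = (y_(i+1) - y_i)/h_i = -6, 4, -2, 3.
  1·M_0 + 4·M_1 + 1·M_2 = 6(Δ_1 - Δ_0) = 60
  1·M_1 + 4·M_2 + 1·M_3 = 6(Δ_2 - Δ_1) = -36
  1·M_2 + 4·M_3 + 1·M_4 = 6(Δ_3 - Δ_2) = 30
Natural end conditions: M_0 = M_4 = 0.
Solving the tridiagonal system: M_0 = 0, M_1 = 537/28, M_2 = -117/7, M_3 = 327/28, M_4 = 0.
On [0, 1], s'(t) = b_1 + 2c_1·t + 3d_1·t² with b_1 = Δ_1 - h_1(2M_1 + M_2)/6 = 11/28, c_1 = M_1/2 = 537/56, d_1 = (M_2 - M_1)/(6h_1) = -335/56. So s'(0) = 11/28.

0.3929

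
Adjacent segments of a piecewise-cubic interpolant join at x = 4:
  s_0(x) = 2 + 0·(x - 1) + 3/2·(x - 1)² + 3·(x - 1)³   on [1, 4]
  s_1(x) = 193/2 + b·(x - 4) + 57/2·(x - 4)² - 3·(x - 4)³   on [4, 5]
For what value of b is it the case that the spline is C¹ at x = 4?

s_0'(x) = 0 + 3·(x - 1) + 9·(x - 1)², so s_0'(4) = 90. On the right, s_1'(4) = b, so b = 90.

90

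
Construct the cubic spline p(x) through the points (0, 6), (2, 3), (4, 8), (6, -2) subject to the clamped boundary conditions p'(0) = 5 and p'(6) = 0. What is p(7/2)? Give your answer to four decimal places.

7.7406

Write m_i for p''(x_i). With h_i = 2, 2, 2 and divided differences Δ_i = -3/2, 5/2, -5, the continuity of p' gives the tridiagonal system
  2·m_0 + 8·m_1 + 2·m_2 = 6(Δ_1 - Δ_0) = 24
  2·m_1 + 8·m_2 + 2·m_3 = 6(Δ_2 - Δ_1) = -45
Clamped end conditions give two more equations: 2h_0·m_0 + h_0·m_1 = 6(Δ_0 - p'(0)) = -39 and h_2·m_2 + 2h_2·m_3 = 6(p'(6) - Δ_2) = 30.
Solving: m_0 = -217/15, m_1 = 283/30, m_2 = -169/15, m_3 = 197/15.
On [2, 4], p(x) = 3 - 1/30·(x - 2) + 283/60·(x - 2)² - 69/40·(x - 2)³.
With (x - 2) = 3/2: p(7/2) = 2477/320.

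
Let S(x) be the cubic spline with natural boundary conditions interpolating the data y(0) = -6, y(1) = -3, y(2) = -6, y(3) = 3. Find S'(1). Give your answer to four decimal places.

-1.8000

With M_i denoting the second derivative at x_i, h_i = 1, 1, 1, and Δ_i = (y_(i+1) − y_i)/h_i = 3, -3, 9:
  1·M_0 + 4·M_1 + 1·M_2 = 6(Δ_1 - Δ_0) = -36
  1·M_1 + 4·M_2 + 1·M_3 = 6(Δ_2 - Δ_1) = 72
Natural end conditions: M_0 = M_3 = 0.
Forward elimination and back-substitution give M_0 = 0, M_1 = -72/5, M_2 = 108/5, M_3 = 0.
On [1, 2], S'(x) = b_1 + 2c_1·(x - 1) + 3d_1·(x - 1)² with b_1 = Δ_1 - h_1(2M_1 + M_2)/6 = -9/5, c_1 = M_1/2 = -36/5, d_1 = (M_2 - M_1)/(6h_1) = 6. So S'(1) = -9/5.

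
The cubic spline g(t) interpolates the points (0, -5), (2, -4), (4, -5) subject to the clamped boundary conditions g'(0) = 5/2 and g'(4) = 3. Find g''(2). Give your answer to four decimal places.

-1.7500

Let σ_i = g''(x_i). Step sizes h_i = 2, 2; slopes of the chords Δ_i = (y_(i+1) - y_i)/h_i = 1/2, -1/2.
  2·σ_0 + 8·σ_1 + 2·σ_2 = 6(Δ_1 - Δ_0) = -6
Clamped end conditions give two more equations: 2h_0·σ_0 + h_0·σ_1 = 6(Δ_0 - g'(0)) = -12 and h_1·σ_1 + 2h_1·σ_2 = 6(g'(4) - Δ_1) = 21.
Solving the tridiagonal system: σ_0 = -17/8, σ_1 = -7/4, σ_2 = 49/8.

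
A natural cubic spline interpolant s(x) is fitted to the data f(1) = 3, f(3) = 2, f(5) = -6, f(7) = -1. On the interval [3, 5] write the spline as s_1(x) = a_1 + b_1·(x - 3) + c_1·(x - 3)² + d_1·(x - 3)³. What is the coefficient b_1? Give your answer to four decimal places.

Let m_i = s''(x_i). Step sizes h_i = 2, 2, 2; slopes of the chords Δ_i = (y_(i+1) - y_i)/h_i = -1/2, -4, 5/2.
  2·m_0 + 8·m_1 + 2·m_2 = 6(Δ_1 - Δ_0) = -21
  2·m_1 + 8·m_2 + 2·m_3 = 6(Δ_2 - Δ_1) = 39
Natural end conditions: m_0 = m_3 = 0.
Solving: m_0 = 0, m_1 = -41/10, m_2 = 59/10, m_3 = 0.
On [3, 5], with s_1(x) = a_1 + b_1·(x - 3) + c_1·(x - 3)² + d_1·(x - 3)³: c_1 = m_1/2 = -41/20, d_1 = (m_2 - m_1)/(6h_1) = 5/6, b_1 = Δ_1 - h_1(2m_1 + m_2)/6 = -97/30.

-3.2333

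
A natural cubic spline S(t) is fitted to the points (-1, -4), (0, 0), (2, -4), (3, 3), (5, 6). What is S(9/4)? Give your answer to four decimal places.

Let M_i = S''(x_i). Step sizes h_i = 1, 2, 1, 2; slopes of the chords Δ_i = (y_(i+1) - y_i)/h_i = 4, -2, 7, 3/2.
  1·M_0 + 6·M_1 + 2·M_2 = 6(Δ_1 - Δ_0) = -36
  2·M_1 + 6·M_2 + 1·M_3 = 6(Δ_2 - Δ_1) = 54
  1·M_2 + 6·M_3 + 2·M_4 = 6(Δ_3 - Δ_2) = -33
Natural end conditions: M_0 = M_4 = 0.
Solving: M_0 = 0, M_1 = -329/31, M_2 = 429/31, M_3 = -242/31, M_4 = 0.
On [2, 3], S(t) = -4 + 343/93·(t - 2) + 429/62·(t - 2)² - 671/186·(t - 2)³.
With (t - 2) = 1/4: S(9/4) = -10721/3968.

-2.7019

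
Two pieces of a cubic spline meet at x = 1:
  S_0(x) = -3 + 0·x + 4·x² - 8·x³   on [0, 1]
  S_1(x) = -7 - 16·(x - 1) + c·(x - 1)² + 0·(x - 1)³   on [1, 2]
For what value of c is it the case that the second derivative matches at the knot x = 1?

-20

S_0''(x) = 8 - 48·x, so S_0''(1) = -40. On the right, S_1''(1) = 2c, so c = -20.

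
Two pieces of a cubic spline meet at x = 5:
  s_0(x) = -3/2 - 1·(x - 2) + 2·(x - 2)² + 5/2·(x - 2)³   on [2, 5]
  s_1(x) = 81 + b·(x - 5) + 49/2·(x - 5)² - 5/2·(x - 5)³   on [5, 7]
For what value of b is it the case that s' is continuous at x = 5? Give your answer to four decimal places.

78.5000

s_0'(x) = -1 + 4·(x - 2) + 15/2·(x - 2)², so s_0'(5) = 157/2. On the right, s_1'(5) = b, so b = 157/2.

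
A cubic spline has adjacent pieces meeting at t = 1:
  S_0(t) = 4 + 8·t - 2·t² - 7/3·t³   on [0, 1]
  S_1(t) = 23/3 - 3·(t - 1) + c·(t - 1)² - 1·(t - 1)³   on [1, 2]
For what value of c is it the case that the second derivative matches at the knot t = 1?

-9

S_0''(t) = -4 - 14·t, so S_0''(1) = -18. On the right, S_1''(1) = 2c, so c = -9.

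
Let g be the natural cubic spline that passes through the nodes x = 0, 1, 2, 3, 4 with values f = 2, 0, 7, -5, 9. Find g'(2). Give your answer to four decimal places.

-4.6250

With m_i denoting the second derivative at x_i, h_i = 1, 1, 1, 1, and Δ_i = (y_(i+1) − y_i)/h_i = -2, 7, -12, 14:
  1·m_0 + 4·m_1 + 1·m_2 = 6(Δ_1 - Δ_0) = 54
  1·m_1 + 4·m_2 + 1·m_3 = 6(Δ_2 - Δ_1) = -114
  1·m_2 + 4·m_3 + 1·m_4 = 6(Δ_3 - Δ_2) = 156
Natural end conditions: m_0 = m_4 = 0.
Forward elimination and back-substitution give m_0 = 0, m_1 = 711/28, m_2 = -333/7, m_3 = 1425/28, m_4 = 0.
On [2, 3], g'(x) = b_2 + 2c_2·(x - 2) + 3d_2·(x - 2)² with b_2 = Δ_2 - h_2(2m_2 + m_3)/6 = -37/8, c_2 = m_2/2 = -333/14, d_2 = (m_3 - m_2)/(6h_2) = 919/56. So g'(2) = -37/8.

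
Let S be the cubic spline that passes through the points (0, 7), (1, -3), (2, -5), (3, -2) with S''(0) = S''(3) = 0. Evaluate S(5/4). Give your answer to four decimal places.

-4.2781

Write M_i for S''(x_i). With h_i = 1, 1, 1 and divided differences Δ_i = -10, -2, 3, the continuity of S' gives the tridiagonal system
  1·M_0 + 4·M_1 + 1·M_2 = 6(Δ_1 - Δ_0) = 48
  1·M_1 + 4·M_2 + 1·M_3 = 6(Δ_2 - Δ_1) = 30
Natural end conditions: M_0 = M_3 = 0.
Solving the tridiagonal system: M_0 = 0, M_1 = 54/5, M_2 = 24/5, M_3 = 0.
On [1, 2], S(x) = -3 - 32/5·(x - 1) + 27/5·(x - 1)² - 1·(x - 1)³.
With (x - 1) = 1/4: S(5/4) = -1369/320.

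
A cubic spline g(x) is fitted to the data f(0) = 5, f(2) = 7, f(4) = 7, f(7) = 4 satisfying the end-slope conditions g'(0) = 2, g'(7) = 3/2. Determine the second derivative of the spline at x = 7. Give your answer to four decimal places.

3.2973

Let M_i = g''(x_i). Step sizes h_i = 2, 2, 3; slopes of the chords Δ_i = (y_(i+1) - y_i)/h_i = 1, 0, -1.
  2·M_0 + 8·M_1 + 2·M_2 = 6(Δ_1 - Δ_0) = -6
  2·M_1 + 10·M_2 + 3·M_3 = 6(Δ_2 - Δ_1) = -6
Clamped end conditions give two more equations: 2h_0·M_0 + h_0·M_1 = 6(Δ_0 - g'(0)) = -6 and h_2·M_2 + 2h_2·M_3 = 6(g'(7) - Δ_2) = 15.
Forward elimination and back-substitution give M_0 = -56/37, M_1 = 1/37, M_2 = -59/37, M_3 = 122/37.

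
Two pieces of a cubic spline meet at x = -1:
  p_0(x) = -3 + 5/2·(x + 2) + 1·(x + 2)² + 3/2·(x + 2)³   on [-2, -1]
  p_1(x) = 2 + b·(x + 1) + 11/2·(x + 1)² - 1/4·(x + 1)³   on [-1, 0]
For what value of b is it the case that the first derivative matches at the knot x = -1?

p_0'(x) = 5/2 + 2·(x + 2) + 9/2·(x + 2)², so p_0'(-1) = 9. On the right, p_1'(-1) = b, so b = 9.

9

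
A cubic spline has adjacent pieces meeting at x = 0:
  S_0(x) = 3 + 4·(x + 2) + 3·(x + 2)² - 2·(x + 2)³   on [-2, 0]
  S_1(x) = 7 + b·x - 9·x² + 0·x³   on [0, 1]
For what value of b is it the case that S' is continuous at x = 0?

S_0'(x) = 4 + 6·(x + 2) - 6·(x + 2)², so S_0'(0) = -8. On the right, S_1'(0) = b, so b = -8.

-8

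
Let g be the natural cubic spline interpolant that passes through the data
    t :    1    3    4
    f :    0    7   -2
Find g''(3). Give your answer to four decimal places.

-12.5000

Let m_i = g''(x_i). Step sizes h_i = 2, 1; slopes of the chords Δ_i = (y_(i+1) - y_i)/h_i = 7/2, -9.
  2·m_0 + 6·m_1 + 1·m_2 = 6(Δ_1 - Δ_0) = -75
Natural end conditions: m_0 = m_2 = 0.
Solving the tridiagonal system: m_0 = 0, m_1 = -25/2, m_2 = 0.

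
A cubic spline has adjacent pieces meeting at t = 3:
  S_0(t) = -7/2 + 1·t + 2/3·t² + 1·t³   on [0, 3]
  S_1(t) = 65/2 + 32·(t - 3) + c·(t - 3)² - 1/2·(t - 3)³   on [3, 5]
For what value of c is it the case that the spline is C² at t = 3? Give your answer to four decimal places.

9.6667

S_0''(t) = 4/3 + 6·t, so S_0''(3) = 58/3. On the right, S_1''(3) = 2c, so c = 29/3.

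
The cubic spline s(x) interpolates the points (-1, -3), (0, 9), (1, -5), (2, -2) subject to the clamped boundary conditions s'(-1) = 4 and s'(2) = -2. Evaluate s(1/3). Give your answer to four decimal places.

5.8444

Let m_i = s''(x_i). Step sizes h_i = 1, 1, 1; slopes of the chords Δ_i = (y_(i+1) - y_i)/h_i = 12, -14, 3.
  1·m_0 + 4·m_1 + 1·m_2 = 6(Δ_1 - Δ_0) = -156
  1·m_1 + 4·m_2 + 1·m_3 = 6(Δ_2 - Δ_1) = 102
Clamped end conditions give two more equations: 2h_0·m_0 + h_0·m_1 = 6(Δ_0 - s'(-1)) = 48 and h_2·m_2 + 2h_2·m_3 = 6(s'(2) - Δ_2) = -30.
Hence m_0 = 286/5, m_1 = -332/5, m_2 = 262/5, m_3 = -206/5.
On [0, 1], s(x) = 9 - 3/5·x - 166/5·x² + 99/5·x³.
With x = 1/3: s(1/3) = 263/45.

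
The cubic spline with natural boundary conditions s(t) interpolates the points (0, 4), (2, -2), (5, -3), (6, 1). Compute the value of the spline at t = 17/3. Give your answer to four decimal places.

With M_i denoting the second derivative at x_i, h_i = 2, 3, 1, and Δ_i = (y_(i+1) − y_i)/h_i = -3, -1/3, 4:
  2·M_0 + 10·M_1 + 3·M_2 = 6(Δ_1 - Δ_0) = 16
  3·M_1 + 8·M_2 + 1·M_3 = 6(Δ_2 - Δ_1) = 26
Natural end conditions: M_0 = M_3 = 0.
Forward elimination and back-substitution give M_0 = 0, M_1 = 50/71, M_2 = 212/71, M_3 = 0.
On [5, 6], s(t) = -3 + 640/213·(t - 5) + 106/71·(t - 5)² - 106/213·(t - 5)³.
With (t - 5) = 2/3: s(17/3) = -2765/5751.

-0.4808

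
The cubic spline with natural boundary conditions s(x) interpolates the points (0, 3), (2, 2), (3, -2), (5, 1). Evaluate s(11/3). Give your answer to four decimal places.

-2.5450

Let σ_i = s''(x_i). Step sizes h_i = 2, 1, 2; slopes of the chords Δ_i = (y_(i+1) - y_i)/h_i = -1/2, -4, 3/2.
  2·σ_0 + 6·σ_1 + 1·σ_2 = 6(Δ_1 - Δ_0) = -21
  1·σ_1 + 6·σ_2 + 2·σ_3 = 6(Δ_2 - Δ_1) = 33
Natural end conditions: σ_0 = σ_3 = 0.
Solving the tridiagonal system: σ_0 = 0, σ_1 = -159/35, σ_2 = 219/35, σ_3 = 0.
On [3, 5], s(x) = -2 - 187/70·(x - 3) + 219/70·(x - 3)² - 73/140·(x - 3)³.
With (x - 3) = 2/3: s(11/3) = -481/189.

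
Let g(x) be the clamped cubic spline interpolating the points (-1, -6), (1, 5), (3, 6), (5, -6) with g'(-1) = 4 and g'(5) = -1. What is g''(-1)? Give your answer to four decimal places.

With M_i denoting the second derivative at x_i, h_i = 2, 2, 2, and Δ_i = (y_(i+1) − y_i)/h_i = 11/2, 1/2, -6:
  2·M_0 + 8·M_1 + 2·M_2 = 6(Δ_1 - Δ_0) = -30
  2·M_1 + 8·M_2 + 2·M_3 = 6(Δ_2 - Δ_1) = -39
Clamped end conditions give two more equations: 2h_0·M_0 + h_0·M_1 = 6(Δ_0 - g'(-1)) = 9 and h_2·M_2 + 2h_2·M_3 = 6(g'(5) - Δ_2) = 30.
Solving: M_0 = 56/15, M_1 = -89/30, M_2 = -103/15, M_3 = 164/15.

3.7333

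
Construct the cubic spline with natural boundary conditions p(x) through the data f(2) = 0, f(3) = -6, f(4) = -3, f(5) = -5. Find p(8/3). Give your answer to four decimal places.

-5.0123

Write M_i for p''(x_i). With h_i = 1, 1, 1 and divided differences Δ_i = -6, 3, -2, the continuity of p' gives the tridiagonal system
  1·M_0 + 4·M_1 + 1·M_2 = 6(Δ_1 - Δ_0) = 54
  1·M_1 + 4·M_2 + 1·M_3 = 6(Δ_2 - Δ_1) = -30
Natural end conditions: M_0 = M_3 = 0.
Hence M_0 = 0, M_1 = 82/5, M_2 = -58/5, M_3 = 0.
On [2, 3], p(x) = 0 - 131/15·(x - 2) + 0·(x - 2)² + 41/15·(x - 2)³.
With (x - 2) = 2/3: p(8/3) = -406/81.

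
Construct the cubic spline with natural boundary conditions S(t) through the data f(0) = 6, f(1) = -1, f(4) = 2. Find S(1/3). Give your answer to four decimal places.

Write M_i for S''(x_i). With h_i = 1, 3 and divided differences Δ_i = -7, 1, the continuity of S' gives the tridiagonal system
  1·M_0 + 8·M_1 + 3·M_2 = 6(Δ_1 - Δ_0) = 48
Natural end conditions: M_0 = M_2 = 0.
Forward elimination and back-substitution give M_0 = 0, M_1 = 6, M_2 = 0.
On [0, 1], S(t) = 6 - 8·t + 0·t² + 1·t³.
With t = 1/3: S(1/3) = 91/27.

3.3704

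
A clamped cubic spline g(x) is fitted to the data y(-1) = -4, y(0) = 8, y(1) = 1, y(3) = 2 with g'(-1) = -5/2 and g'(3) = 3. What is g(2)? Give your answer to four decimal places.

-1.6250

Put M_i = g'' at the i-th knot. Here h = (1, 1, 2) and Δ = (12, -7, 1/2), so the interior equations h_(i-1)·M_(i-1) + 2(h_(i-1)+h_i)·M_i + h_i·M_(i+1) = 6(Δ_i − Δ_(i-1)) read
  1·M_0 + 4·M_1 + 1·M_2 = 6(Δ_1 - Δ_0) = -114
  1·M_1 + 6·M_2 + 2·M_3 = 6(Δ_2 - Δ_1) = 45
Clamped end conditions give two more equations: 2h_0·M_0 + h_0·M_1 = 6(Δ_0 - g'(-1)) = 87 and h_2·M_2 + 2h_2·M_3 = 6(g'(3) - Δ_2) = 15.
Forward elimination and back-substitution give M_0 = 137/2, M_1 = -50, M_2 = 35/2, M_3 = -5.
On [1, 3], g(x) = 1 - 19/2·(x - 1) + 35/4·(x - 1)² - 15/8·(x - 1)³.
With (x - 1) = 1: g(2) = -13/8.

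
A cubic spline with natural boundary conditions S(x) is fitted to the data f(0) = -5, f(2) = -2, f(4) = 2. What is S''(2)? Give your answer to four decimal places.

Put M_i = S'' at the i-th knot. Here h = (2, 2) and Δ = (3/2, 2), so the interior equations h_(i-1)·M_(i-1) + 2(h_(i-1)+h_i)·M_i + h_i·M_(i+1) = 6(Δ_i − Δ_(i-1)) read
  2·M_0 + 8·M_1 + 2·M_2 = 6(Δ_1 - Δ_0) = 3
Natural end conditions: M_0 = M_2 = 0.
Solving the tridiagonal system: M_0 = 0, M_1 = 3/8, M_2 = 0.

0.3750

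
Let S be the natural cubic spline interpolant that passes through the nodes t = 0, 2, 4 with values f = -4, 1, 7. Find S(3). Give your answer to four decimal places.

With m_i denoting the second derivative at x_i, h_i = 2, 2, and Δ_i = (y_(i+1) − y_i)/h_i = 5/2, 3:
  2·m_0 + 8·m_1 + 2·m_2 = 6(Δ_1 - Δ_0) = 3
Natural end conditions: m_0 = m_2 = 0.
Solving: m_0 = 0, m_1 = 3/8, m_2 = 0.
On [2, 4], S(t) = 1 + 11/4·(t - 2) + 3/16·(t - 2)² - 1/32·(t - 2)³.
With (t - 2) = 1: S(3) = 125/32.

3.9063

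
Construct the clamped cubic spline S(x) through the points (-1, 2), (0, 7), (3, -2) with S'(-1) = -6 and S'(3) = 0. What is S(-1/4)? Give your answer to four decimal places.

Write σ_i for S''(x_i). With h_i = 1, 3 and divided differences Δ_i = 5, -3, the continuity of S' gives the tridiagonal system
  1·σ_0 + 8·σ_1 + 3·σ_2 = 6(Δ_1 - Δ_0) = -48
Clamped end conditions give two more equations: 2h_0·σ_0 + h_0·σ_1 = 6(Δ_0 - S'(-1)) = 66 and h_1·σ_1 + 2h_1·σ_2 = 6(S'(3) - Δ_1) = 18.
Hence σ_0 = 81/2, σ_1 = -15, σ_2 = 21/2.
On [-1, 0], S(x) = 2 - 6·(x + 1) + 81/4·(x + 1)² - 37/4·(x + 1)³.
With (x + 1) = 3/4: S(-1/4) = 1277/256.

4.9883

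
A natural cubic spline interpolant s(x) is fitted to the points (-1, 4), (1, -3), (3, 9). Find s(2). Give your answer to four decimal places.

Put M_i = s'' at the i-th knot. Here h = (2, 2) and Δ = (-7/2, 6), so the interior equations h_(i-1)·M_(i-1) + 2(h_(i-1)+h_i)·M_i + h_i·M_(i+1) = 6(Δ_i − Δ_(i-1)) read
  2·M_0 + 8·M_1 + 2·M_2 = 6(Δ_1 - Δ_0) = 57
Natural end conditions: M_0 = M_2 = 0.
Solving: M_0 = 0, M_1 = 57/8, M_2 = 0.
On [1, 3], s(x) = -3 + 5/4·(x - 1) + 57/16·(x - 1)² - 19/32·(x - 1)³.
With (x - 1) = 1: s(2) = 39/32.

1.2188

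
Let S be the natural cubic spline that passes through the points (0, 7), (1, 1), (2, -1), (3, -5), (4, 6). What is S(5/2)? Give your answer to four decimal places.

-3.8638

Put m_i = S'' at the i-th knot. Here h = (1, 1, 1, 1) and Δ = (-6, -2, -4, 11), so the interior equations h_(i-1)·m_(i-1) + 2(h_(i-1)+h_i)·m_i + h_i·m_(i+1) = 6(Δ_i − Δ_(i-1)) read
  1·m_0 + 4·m_1 + 1·m_2 = 6(Δ_1 - Δ_0) = 24
  1·m_1 + 4·m_2 + 1·m_3 = 6(Δ_2 - Δ_1) = -12
  1·m_2 + 4·m_3 + 1·m_4 = 6(Δ_3 - Δ_2) = 90
Natural end conditions: m_0 = m_4 = 0.
Solving: m_0 = 0, m_1 = 249/28, m_2 = -81/7, m_3 = 711/28, m_4 = 0.
On [2, 3], S(x) = -1 - 35/8·(x - 2) - 81/14·(x - 2)² + 345/56·(x - 2)³.
With (x - 2) = 1/2: S(5/2) = -1731/448.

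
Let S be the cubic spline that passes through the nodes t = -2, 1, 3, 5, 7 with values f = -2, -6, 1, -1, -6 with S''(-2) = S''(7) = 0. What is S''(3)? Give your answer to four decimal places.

-4.3028

Write M_i for S''(x_i). With h_i = 3, 2, 2, 2 and divided differences Δ_i = -4/3, 7/2, -1, -5/2, the continuity of S' gives the tridiagonal system
  3·M_0 + 10·M_1 + 2·M_2 = 6(Δ_1 - Δ_0) = 29
  2·M_1 + 8·M_2 + 2·M_3 = 6(Δ_2 - Δ_1) = -27
  2·M_2 + 8·M_3 + 2·M_4 = 6(Δ_3 - Δ_2) = -9
Natural end conditions: M_0 = M_4 = 0.
Forward elimination and back-substitution give M_0 = 0, M_1 = 267/71, M_2 = -611/142, M_3 = -7/142, M_4 = 0.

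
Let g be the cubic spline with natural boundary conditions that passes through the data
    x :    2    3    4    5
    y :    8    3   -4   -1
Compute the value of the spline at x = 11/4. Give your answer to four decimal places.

4.6438

Put m_i = g'' at the i-th knot. Here h = (1, 1, 1) and Δ = (-5, -7, 3), so the interior equations h_(i-1)·m_(i-1) + 2(h_(i-1)+h_i)·m_i + h_i·m_(i+1) = 6(Δ_i − Δ_(i-1)) read
  1·m_0 + 4·m_1 + 1·m_2 = 6(Δ_1 - Δ_0) = -12
  1·m_1 + 4·m_2 + 1·m_3 = 6(Δ_2 - Δ_1) = 60
Natural end conditions: m_0 = m_3 = 0.
Forward elimination and back-substitution give m_0 = 0, m_1 = -36/5, m_2 = 84/5, m_3 = 0.
On [2, 3], g(x) = 8 - 19/5·(x - 2) + 0·(x - 2)² - 6/5·(x - 2)³.
With (x - 2) = 3/4: g(11/4) = 743/160.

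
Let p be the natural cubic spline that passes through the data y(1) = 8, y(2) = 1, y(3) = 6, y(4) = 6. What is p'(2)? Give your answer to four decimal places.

0.0667

With M_i denoting the second derivative at x_i, h_i = 1, 1, 1, and Δ_i = (y_(i+1) − y_i)/h_i = -7, 5, 0:
  1·M_0 + 4·M_1 + 1·M_2 = 6(Δ_1 - Δ_0) = 72
  1·M_1 + 4·M_2 + 1·M_3 = 6(Δ_2 - Δ_1) = -30
Natural end conditions: M_0 = M_3 = 0.
Solving the tridiagonal system: M_0 = 0, M_1 = 106/5, M_2 = -64/5, M_3 = 0.
On [2, 3], p'(x) = b_1 + 2c_1·(x - 2) + 3d_1·(x - 2)² with b_1 = Δ_1 - h_1(2M_1 + M_2)/6 = 1/15, c_1 = M_1/2 = 53/5, d_1 = (M_2 - M_1)/(6h_1) = -17/3. So p'(2) = 1/15.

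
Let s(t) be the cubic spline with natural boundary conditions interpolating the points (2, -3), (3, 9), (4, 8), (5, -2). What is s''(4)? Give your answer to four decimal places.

-9.2000

With M_i denoting the second derivative at x_i, h_i = 1, 1, 1, and Δ_i = (y_(i+1) − y_i)/h_i = 12, -1, -10:
  1·M_0 + 4·M_1 + 1·M_2 = 6(Δ_1 - Δ_0) = -78
  1·M_1 + 4·M_2 + 1·M_3 = 6(Δ_2 - Δ_1) = -54
Natural end conditions: M_0 = M_3 = 0.
Forward elimination and back-substitution give M_0 = 0, M_1 = -86/5, M_2 = -46/5, M_3 = 0.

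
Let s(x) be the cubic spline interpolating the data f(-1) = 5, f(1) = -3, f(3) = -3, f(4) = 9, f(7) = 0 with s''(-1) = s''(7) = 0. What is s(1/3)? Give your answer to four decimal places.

Let M_i = s''(x_i). Step sizes h_i = 2, 2, 1, 3; slopes of the chords Δ_i = (y_(i+1) - y_i)/h_i = -4, 0, 12, -3.
  2·M_0 + 8·M_1 + 2·M_2 = 6(Δ_1 - Δ_0) = 24
  2·M_1 + 6·M_2 + 1·M_3 = 6(Δ_2 - Δ_1) = 72
  1·M_2 + 8·M_3 + 3·M_4 = 6(Δ_3 - Δ_2) = -90
Natural end conditions: M_0 = M_4 = 0.
Solving: M_0 = 0, M_1 = -51/86, M_2 = 618/43, M_3 = -561/43, M_4 = 0.
On [-1, 1], s(x) = 5 - 327/86·(x + 1) + 0·(x + 1)² - 17/344·(x + 1)³.
With (x + 1) = 4/3: s(1/3) = -217/1161.

-0.1869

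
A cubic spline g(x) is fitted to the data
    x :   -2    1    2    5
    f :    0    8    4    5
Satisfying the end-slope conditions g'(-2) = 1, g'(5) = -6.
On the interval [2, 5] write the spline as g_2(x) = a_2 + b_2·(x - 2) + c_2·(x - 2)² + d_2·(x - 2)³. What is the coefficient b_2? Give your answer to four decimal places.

Put M_i = g'' at the i-th knot. Here h = (3, 1, 3) and Δ = (8/3, -4, 1/3), so the interior equations h_(i-1)·M_(i-1) + 2(h_(i-1)+h_i)·M_i + h_i·M_(i+1) = 6(Δ_i − Δ_(i-1)) read
  3·M_0 + 8·M_1 + 1·M_2 = 6(Δ_1 - Δ_0) = -40
  1·M_1 + 8·M_2 + 3·M_3 = 6(Δ_2 - Δ_1) = 26
Clamped end conditions give two more equations: 2h_0·M_0 + h_0·M_1 = 6(Δ_0 - g'(-2)) = 10 and h_2·M_2 + 2h_2·M_3 = 6(g'(5) - Δ_2) = -38.
Forward elimination and back-substitution give M_0 = 190/33, M_1 = -90/11, M_2 = 90/11, M_3 = -344/33.
On [2, 5], with g_2(x) = a_2 + b_2·(x - 2) + c_2·(x - 2)² + d_2·(x - 2)³: c_2 = M_2/2 = 45/11, d_2 = (M_3 - M_2)/(6h_2) = -307/297, b_2 = Δ_2 - h_2(2M_2 + M_3)/6 = -29/11.

-2.6364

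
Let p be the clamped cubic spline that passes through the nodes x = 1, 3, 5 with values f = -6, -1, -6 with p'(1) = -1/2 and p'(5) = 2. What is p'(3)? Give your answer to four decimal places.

Write M_i for p''(x_i). With h_i = 2, 2 and divided differences Δ_i = 5/2, -5/2, the continuity of p' gives the tridiagonal system
  2·M_0 + 8·M_1 + 2·M_2 = 6(Δ_1 - Δ_0) = -30
Clamped end conditions give two more equations: 2h_0·M_0 + h_0·M_1 = 6(Δ_0 - p'(1)) = 18 and h_1·M_1 + 2h_1·M_2 = 6(p'(5) - Δ_1) = 27.
Solving: M_0 = 71/8, M_1 = -35/4, M_2 = 89/8.
On [3, 5], p'(x) = b_1 + 2c_1·(x - 3) + 3d_1·(x - 3)² with b_1 = Δ_1 - h_1(2M_1 + M_2)/6 = -3/8, c_1 = M_1/2 = -35/8, d_1 = (M_2 - M_1)/(6h_1) = 53/32. So p'(3) = -3/8.

-0.3750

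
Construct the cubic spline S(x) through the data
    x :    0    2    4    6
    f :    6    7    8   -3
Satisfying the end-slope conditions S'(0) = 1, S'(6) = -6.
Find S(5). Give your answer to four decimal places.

3.3667

Let M_i = S''(x_i). Step sizes h_i = 2, 2, 2; slopes of the chords Δ_i = (y_(i+1) - y_i)/h_i = 1/2, 1/2, -11/2.
  2·M_0 + 8·M_1 + 2·M_2 = 6(Δ_1 - Δ_0) = 0
  2·M_1 + 8·M_2 + 2·M_3 = 6(Δ_2 - Δ_1) = -36
Clamped end conditions give two more equations: 2h_0·M_0 + h_0·M_1 = 6(Δ_0 - S'(0)) = -3 and h_2·M_2 + 2h_2·M_3 = 6(S'(6) - Δ_2) = -3.
Forward elimination and back-substitution give M_0 = -49/30, M_1 = 53/30, M_2 = -163/30, M_3 = 59/30.
On [4, 6], S(x) = 8 - 38/15·(x - 4) - 163/60·(x - 4)² + 37/60·(x - 4)³.
With (x - 4) = 1: S(5) = 101/30.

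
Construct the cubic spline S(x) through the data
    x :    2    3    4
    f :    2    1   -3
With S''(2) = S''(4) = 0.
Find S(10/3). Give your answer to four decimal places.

Write M_i for S''(x_i). With h_i = 1, 1 and divided differences Δ_i = -1, -4, the continuity of S' gives the tridiagonal system
  1·M_0 + 4·M_1 + 1·M_2 = 6(Δ_1 - Δ_0) = -18
Natural end conditions: M_0 = M_2 = 0.
Solving the tridiagonal system: M_0 = 0, M_1 = -9/2, M_2 = 0.
On [3, 4], S(x) = 1 - 5/2·(x - 3) - 9/4·(x - 3)² + 3/4·(x - 3)³.
With (x - 3) = 1/3: S(10/3) = -1/18.

-0.0556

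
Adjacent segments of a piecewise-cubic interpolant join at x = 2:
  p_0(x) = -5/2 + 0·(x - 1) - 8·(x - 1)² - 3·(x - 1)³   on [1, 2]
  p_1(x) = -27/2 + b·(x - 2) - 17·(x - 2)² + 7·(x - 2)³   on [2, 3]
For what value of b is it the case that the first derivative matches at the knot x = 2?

p_0'(x) = 0 - 16·(x - 1) - 9·(x - 1)², so p_0'(2) = -25. On the right, p_1'(2) = b, so b = -25.

-25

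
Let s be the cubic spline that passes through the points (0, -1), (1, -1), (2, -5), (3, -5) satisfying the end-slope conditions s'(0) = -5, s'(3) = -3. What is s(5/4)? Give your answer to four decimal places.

-1.7125

Write σ_i for s''(x_i). With h_i = 1, 1, 1 and divided differences Δ_i = 0, -4, 0, the continuity of s' gives the tridiagonal system
  1·σ_0 + 4·σ_1 + 1·σ_2 = 6(Δ_1 - Δ_0) = -24
  1·σ_1 + 4·σ_2 + 1·σ_3 = 6(Δ_2 - Δ_1) = 24
Clamped end conditions give two more equations: 2h_0·σ_0 + h_0·σ_1 = 6(Δ_0 - s'(0)) = 30 and h_2·σ_2 + 2h_2·σ_3 = 6(s'(3) - Δ_2) = -18.
Solving: σ_0 = 338/15, σ_1 = -226/15, σ_2 = 206/15, σ_3 = -238/15.
On [1, 2], s(t) = -1 - 19/15·(t - 1) - 113/15·(t - 1)² + 24/5·(t - 1)³.
With (t - 1) = 1/4: s(5/4) = -137/80.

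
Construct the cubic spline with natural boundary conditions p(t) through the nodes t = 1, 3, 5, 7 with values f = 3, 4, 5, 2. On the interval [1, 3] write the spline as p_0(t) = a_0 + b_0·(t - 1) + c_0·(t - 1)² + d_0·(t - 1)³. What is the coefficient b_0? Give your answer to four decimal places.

Write M_i for p''(x_i). With h_i = 2, 2, 2 and divided differences Δ_i = 1/2, 1/2, -3/2, the continuity of p' gives the tridiagonal system
  2·M_0 + 8·M_1 + 2·M_2 = 6(Δ_1 - Δ_0) = 0
  2·M_1 + 8·M_2 + 2·M_3 = 6(Δ_2 - Δ_1) = -12
Natural end conditions: M_0 = M_3 = 0.
Solving: M_0 = 0, M_1 = 2/5, M_2 = -8/5, M_3 = 0.
On [1, 3], with p_0(t) = a_0 + b_0·(t - 1) + c_0·(t - 1)² + d_0·(t - 1)³: c_0 = M_0/2 = 0, d_0 = (M_1 - M_0)/(6h_0) = 1/30, b_0 = Δ_0 - h_0(2M_0 + M_1)/6 = 11/30.

0.3667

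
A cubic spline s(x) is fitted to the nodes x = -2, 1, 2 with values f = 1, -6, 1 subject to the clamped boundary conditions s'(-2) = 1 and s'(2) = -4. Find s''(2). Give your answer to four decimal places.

Let m_i = s''(x_i). Step sizes h_i = 3, 1; slopes of the chords Δ_i = (y_(i+1) - y_i)/h_i = -7/3, 7.
  3·m_0 + 8·m_1 + 1·m_2 = 6(Δ_1 - Δ_0) = 56
Clamped end conditions give two more equations: 2h_0·m_0 + h_0·m_1 = 6(Δ_0 - s'(-2)) = -20 and h_1·m_1 + 2h_1·m_2 = 6(s'(2) - Δ_1) = -66.
Hence m_0 = -139/12, m_1 = 33/2, m_2 = -165/4.

-41.2500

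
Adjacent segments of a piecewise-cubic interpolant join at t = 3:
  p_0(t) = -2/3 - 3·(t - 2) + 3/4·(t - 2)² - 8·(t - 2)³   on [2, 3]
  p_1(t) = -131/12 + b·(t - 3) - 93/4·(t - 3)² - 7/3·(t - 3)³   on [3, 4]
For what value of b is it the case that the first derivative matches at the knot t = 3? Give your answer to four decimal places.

-25.5000

p_0'(t) = -3 + 3/2·(t - 2) - 24·(t - 2)², so p_0'(3) = -51/2. On the right, p_1'(3) = b, so b = -51/2.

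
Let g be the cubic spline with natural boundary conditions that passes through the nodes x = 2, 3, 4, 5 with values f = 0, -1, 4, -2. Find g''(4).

-20

Let m_i = g''(x_i). Step sizes h_i = 1, 1, 1; slopes of the chords Δ_i = (y_(i+1) - y_i)/h_i = -1, 5, -6.
  1·m_0 + 4·m_1 + 1·m_2 = 6(Δ_1 - Δ_0) = 36
  1·m_1 + 4·m_2 + 1·m_3 = 6(Δ_2 - Δ_1) = -66
Natural end conditions: m_0 = m_3 = 0.
Solving: m_0 = 0, m_1 = 14, m_2 = -20, m_3 = 0.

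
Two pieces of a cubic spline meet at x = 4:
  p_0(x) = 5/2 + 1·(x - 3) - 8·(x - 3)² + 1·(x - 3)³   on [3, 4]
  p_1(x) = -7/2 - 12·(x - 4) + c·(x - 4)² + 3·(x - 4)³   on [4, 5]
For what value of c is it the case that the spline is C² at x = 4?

p_0''(x) = -16 + 6·(x - 3), so p_0''(4) = -10. On the right, p_1''(4) = 2c, so c = -5.

-5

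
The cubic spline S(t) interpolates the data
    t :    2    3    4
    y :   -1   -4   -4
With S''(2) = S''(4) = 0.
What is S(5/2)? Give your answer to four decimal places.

-2.7813

With M_i denoting the second derivative at x_i, h_i = 1, 1, and Δ_i = (y_(i+1) − y_i)/h_i = -3, 0:
  1·M_0 + 4·M_1 + 1·M_2 = 6(Δ_1 - Δ_0) = 18
Natural end conditions: M_0 = M_2 = 0.
Hence M_0 = 0, M_1 = 9/2, M_2 = 0.
On [2, 3], S(t) = -1 - 15/4·(t - 2) + 0·(t - 2)² + 3/4·(t - 2)³.
With (t - 2) = 1/2: S(5/2) = -89/32.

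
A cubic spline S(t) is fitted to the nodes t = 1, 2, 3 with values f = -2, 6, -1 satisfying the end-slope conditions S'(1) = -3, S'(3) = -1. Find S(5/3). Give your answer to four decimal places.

3.4444

With M_i denoting the second derivative at x_i, h_i = 1, 1, and Δ_i = (y_(i+1) − y_i)/h_i = 8, -7:
  1·M_0 + 4·M_1 + 1·M_2 = 6(Δ_1 - Δ_0) = -90
Clamped end conditions give two more equations: 2h_0·M_0 + h_0·M_1 = 6(Δ_0 - S'(1)) = 66 and h_1·M_1 + 2h_1·M_2 = 6(S'(3) - Δ_1) = 36.
Solving the tridiagonal system: M_0 = 113/2, M_1 = -47, M_2 = 83/2.
On [1, 2], S(t) = -2 - 3·(t - 1) + 113/4·(t - 1)² - 69/4·(t - 1)³.
With (t - 1) = 2/3: S(5/3) = 31/9.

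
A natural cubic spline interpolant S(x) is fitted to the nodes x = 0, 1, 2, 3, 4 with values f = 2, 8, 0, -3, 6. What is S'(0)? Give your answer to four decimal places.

Let m_i = S''(x_i). Step sizes h_i = 1, 1, 1, 1; slopes of the chords Δ_i = (y_(i+1) - y_i)/h_i = 6, -8, -3, 9.
  1·m_0 + 4·m_1 + 1·m_2 = 6(Δ_1 - Δ_0) = -84
  1·m_1 + 4·m_2 + 1·m_3 = 6(Δ_2 - Δ_1) = 30
  1·m_2 + 4·m_3 + 1·m_4 = 6(Δ_3 - Δ_2) = 72
Natural end conditions: m_0 = m_4 = 0.
Solving the tridiagonal system: m_0 = 0, m_1 = -327/14, m_2 = 66/7, m_3 = 219/14, m_4 = 0.
On [0, 1], S'(x) = b_0 + 2c_0·x + 3d_0·x² with b_0 = Δ_0 - h_0(2m_0 + m_1)/6 = 277/28, c_0 = m_0/2 = 0, d_0 = (m_1 - m_0)/(6h_0) = -109/28. So S'(0) = 277/28.

9.8929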